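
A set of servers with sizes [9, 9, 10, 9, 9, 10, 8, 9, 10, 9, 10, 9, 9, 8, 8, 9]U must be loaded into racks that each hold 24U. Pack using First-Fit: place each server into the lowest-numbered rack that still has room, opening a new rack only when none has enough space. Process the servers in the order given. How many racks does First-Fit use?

8

9U → rack 1 (remaining 15U)
9U → rack 1 (remaining 6U)
10U → rack 2 (remaining 14U)
9U → rack 2 (remaining 5U)
9U → rack 3 (remaining 15U)
10U → rack 3 (remaining 5U)
8U → rack 4 (remaining 16U)
9U → rack 4 (remaining 7U)
10U → rack 5 (remaining 14U)
9U → rack 5 (remaining 5U)
10U → rack 6 (remaining 14U)
9U → rack 6 (remaining 5U)
9U → rack 7 (remaining 15U)
8U → rack 7 (remaining 7U)
8U → rack 8 (remaining 16U)
9U → rack 8 (remaining 7U)
Final racks: [9,9] [10,9] [9,10] [8,9] [10,9] [10,9] [9,8] [8,9].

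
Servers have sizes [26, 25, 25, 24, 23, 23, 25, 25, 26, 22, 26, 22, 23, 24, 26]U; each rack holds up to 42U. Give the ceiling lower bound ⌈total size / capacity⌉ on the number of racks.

Total size = 26 + 25 + 25 + 24 + 23 + 23 + 25 + 25 + 26 + 22 + 26 + 22 + 23 + 24 + 26 = 365U.
⌈365 / 42⌉ = 9.

9 racks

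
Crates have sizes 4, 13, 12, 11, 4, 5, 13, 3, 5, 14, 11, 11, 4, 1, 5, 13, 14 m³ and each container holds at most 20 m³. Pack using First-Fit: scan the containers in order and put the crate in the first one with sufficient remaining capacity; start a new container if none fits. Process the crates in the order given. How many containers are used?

4 m³ → container 1 (remaining 16 m³)
13 m³ → container 1 (remaining 3 m³)
12 m³ → container 2 (remaining 8 m³)
11 m³ → container 3 (remaining 9 m³)
4 m³ → container 2 (remaining 4 m³)
5 m³ → container 3 (remaining 4 m³)
13 m³ → container 4 (remaining 7 m³)
3 m³ → container 1 (remaining 0 m³)
5 m³ → container 4 (remaining 2 m³)
14 m³ → container 5 (remaining 6 m³)
11 m³ → container 6 (remaining 9 m³)
11 m³ → container 7 (remaining 9 m³)
4 m³ → container 2 (remaining 0 m³)
1 m³ → container 3 (remaining 3 m³)
5 m³ → container 5 (remaining 1 m³)
13 m³ → container 8 (remaining 7 m³)
14 m³ → container 9 (remaining 6 m³)

9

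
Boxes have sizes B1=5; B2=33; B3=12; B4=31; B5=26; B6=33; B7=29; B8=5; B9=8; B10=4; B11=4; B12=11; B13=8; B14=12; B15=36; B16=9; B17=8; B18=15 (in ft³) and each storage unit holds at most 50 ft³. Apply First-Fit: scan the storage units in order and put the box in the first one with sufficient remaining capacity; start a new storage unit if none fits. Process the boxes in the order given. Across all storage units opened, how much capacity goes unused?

61

Put B1 (5 ft³) in storage unit 1; 45 ft³ remain.
Put B2 (33 ft³) in storage unit 1; 12 ft³ remain.
Put B3 (12 ft³) in storage unit 1; 0 ft³ remain.
Put B4 (31 ft³) in storage unit 2; 19 ft³ remain.
Put B5 (26 ft³) in storage unit 3; 24 ft³ remain.
Put B6 (33 ft³) in storage unit 4; 17 ft³ remain.
Put B7 (29 ft³) in storage unit 5; 21 ft³ remain.
Put B8 (5 ft³) in storage unit 2; 14 ft³ remain.
Put B9 (8 ft³) in storage unit 2; 6 ft³ remain.
Put B10 (4 ft³) in storage unit 2; 2 ft³ remain.
Put B11 (4 ft³) in storage unit 3; 20 ft³ remain.
Put B12 (11 ft³) in storage unit 3; 9 ft³ remain.
Put B13 (8 ft³) in storage unit 3; 1 ft³ remain.
Put B14 (12 ft³) in storage unit 4; 5 ft³ remain.
Put B15 (36 ft³) in storage unit 6; 14 ft³ remain.
Put B16 (9 ft³) in storage unit 5; 12 ft³ remain.
Put B17 (8 ft³) in storage unit 5; 4 ft³ remain.
Put B18 (15 ft³) in storage unit 7; 35 ft³ remain.
7 storage units × 50 ft³ = 350 ft³; used 289 ft³; unused 61 ft³.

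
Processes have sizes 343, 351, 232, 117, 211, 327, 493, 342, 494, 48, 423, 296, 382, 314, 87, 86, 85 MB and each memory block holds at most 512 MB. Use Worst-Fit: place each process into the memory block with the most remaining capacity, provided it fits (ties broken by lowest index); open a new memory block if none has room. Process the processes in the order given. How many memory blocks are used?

Put 343 MB in memory block 1; 169 MB remain.
Put 351 MB in memory block 2; 161 MB remain.
Put 232 MB in memory block 3; 280 MB remain.
Put 117 MB in memory block 3; 163 MB remain.
Put 211 MB in memory block 4; 301 MB remain.
Put 327 MB in memory block 5; 185 MB remain.
Put 493 MB in memory block 6; 19 MB remain.
Put 342 MB in memory block 7; 170 MB remain.
Put 494 MB in memory block 8; 18 MB remain.
Put 48 MB in memory block 4; 253 MB remain.
Put 423 MB in memory block 9; 89 MB remain.
Put 296 MB in memory block 10; 216 MB remain.
Put 382 MB in memory block 11; 130 MB remain.
Put 314 MB in memory block 12; 198 MB remain.
Put 87 MB in memory block 4; 166 MB remain.
Put 86 MB in memory block 10; 130 MB remain.
Put 85 MB in memory block 12; 113 MB remain.
Final memory blocks: [343] [351] [232,117] [211,48,87] [327] [493] [342] [494] [423] [296,86] [382] [314,85].

12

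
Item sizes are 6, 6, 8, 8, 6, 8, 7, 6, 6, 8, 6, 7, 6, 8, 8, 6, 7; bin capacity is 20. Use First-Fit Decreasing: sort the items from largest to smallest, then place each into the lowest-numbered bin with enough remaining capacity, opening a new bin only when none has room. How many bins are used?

7

Sorted descending: 8, 8, 8, 8, 8, 8, 7, 7, 7, 6, 6, 6, 6, 6, 6, 6, 6.
bin 1: place 8, 12 left
bin 1: place 8, 4 left
bin 2: place 8, 12 left
bin 2: place 8, 4 left
bin 3: place 8, 12 left
bin 3: place 8, 4 left
bin 4: place 7, 13 left
bin 4: place 7, 6 left
bin 5: place 7, 13 left
bin 4: place 6, 0 left
bin 5: place 6, 7 left
bin 5: place 6, 1 left
bin 6: place 6, 14 left
bin 6: place 6, 8 left
bin 6: place 6, 2 left
bin 7: place 6, 14 left
bin 7: place 6, 8 left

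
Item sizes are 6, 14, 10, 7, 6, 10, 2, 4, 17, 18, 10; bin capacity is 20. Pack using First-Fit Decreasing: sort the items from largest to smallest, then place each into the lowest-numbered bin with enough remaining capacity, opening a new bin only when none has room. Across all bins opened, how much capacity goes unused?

16

Sorted descending: 18, 17, 14, 10, 10, 10, 7, 6, 6, 4, 2.
Put 18 in bin 1; 2 remain.
Put 17 in bin 2; 3 remain.
Put 14 in bin 3; 6 remain.
Put 10 in bin 4; 10 remain.
Put 10 in bin 4; 0 remain.
Put 10 in bin 5; 10 remain.
Put 7 in bin 5; 3 remain.
Put 6 in bin 3; 0 remain.
Put 6 in bin 6; 14 remain.
Put 4 in bin 6; 10 remain.
Put 2 in bin 1; 0 remain.
6 bins × 20 = 120; used 104; unused 16.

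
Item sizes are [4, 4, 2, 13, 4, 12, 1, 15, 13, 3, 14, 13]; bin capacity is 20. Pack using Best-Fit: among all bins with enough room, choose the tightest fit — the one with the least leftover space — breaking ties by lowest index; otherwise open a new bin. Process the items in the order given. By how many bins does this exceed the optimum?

Best-Fit: [4,4,2] [13,4,1] [12] [15,3] [13] [14] [13] → 7 bins.
6 items exceed 10 (half the capacity), and no two of those can share a bin, so at least 6 bins are needed.
An optimal packing achieves that bound: [15,4,1] [14,4,2] [13,4,3] [13] [13] [12] → 6 bins.
Excess: 7 − 6 = 1.

1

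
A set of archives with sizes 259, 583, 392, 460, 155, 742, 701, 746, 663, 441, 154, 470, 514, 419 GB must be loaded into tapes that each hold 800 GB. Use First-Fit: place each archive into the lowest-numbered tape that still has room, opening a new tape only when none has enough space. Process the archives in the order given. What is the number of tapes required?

tape 1: place 259 GB, 541 GB left
tape 2: place 583 GB, 217 GB left
tape 1: place 392 GB, 149 GB left
tape 3: place 460 GB, 340 GB left
tape 2: place 155 GB, 62 GB left
tape 4: place 742 GB, 58 GB left
tape 5: place 701 GB, 99 GB left
tape 6: place 746 GB, 54 GB left
tape 7: place 663 GB, 137 GB left
tape 8: place 441 GB, 359 GB left
tape 3: place 154 GB, 186 GB left
tape 9: place 470 GB, 330 GB left
tape 10: place 514 GB, 286 GB left
tape 11: place 419 GB, 381 GB left

11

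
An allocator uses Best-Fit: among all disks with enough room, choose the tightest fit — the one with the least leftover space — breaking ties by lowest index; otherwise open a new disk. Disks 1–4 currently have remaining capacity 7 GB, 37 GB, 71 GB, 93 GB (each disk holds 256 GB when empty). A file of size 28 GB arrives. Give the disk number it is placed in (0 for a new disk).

Disks with room: disk 2 (37 GB), disk 3 (71 GB), disk 4 (93 GB).
Tightest fit is disk 2 with 37 GB free.

2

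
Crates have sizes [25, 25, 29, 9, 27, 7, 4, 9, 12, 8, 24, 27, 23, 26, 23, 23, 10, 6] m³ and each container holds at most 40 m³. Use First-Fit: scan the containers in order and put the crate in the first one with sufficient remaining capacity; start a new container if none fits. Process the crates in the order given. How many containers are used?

10 containers

25 m³ → container 1 (remaining 15 m³)
25 m³ → container 2 (remaining 15 m³)
29 m³ → container 3 (remaining 11 m³)
9 m³ → container 1 (remaining 6 m³)
27 m³ → container 4 (remaining 13 m³)
7 m³ → container 2 (remaining 8 m³)
4 m³ → container 1 (remaining 2 m³)
9 m³ → container 3 (remaining 2 m³)
12 m³ → container 4 (remaining 1 m³)
8 m³ → container 2 (remaining 0 m³)
24 m³ → container 5 (remaining 16 m³)
27 m³ → container 6 (remaining 13 m³)
23 m³ → container 7 (remaining 17 m³)
26 m³ → container 8 (remaining 14 m³)
23 m³ → container 9 (remaining 17 m³)
23 m³ → container 10 (remaining 17 m³)
10 m³ → container 5 (remaining 6 m³)
6 m³ → container 5 (remaining 0 m³)
Final containers: [25,9,4] [25,7,8] [29,9] [27,12] [24,10,6] [27] [23] [26] [23] [23].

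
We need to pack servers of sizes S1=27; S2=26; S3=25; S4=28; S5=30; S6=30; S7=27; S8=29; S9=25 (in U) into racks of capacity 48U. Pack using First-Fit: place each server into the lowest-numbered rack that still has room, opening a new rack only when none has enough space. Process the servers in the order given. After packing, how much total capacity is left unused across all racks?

185

rack 1: place S1 (27U), 21U left
rack 2: place S2 (26U), 22U left
rack 3: place S3 (25U), 23U left
rack 4: place S4 (28U), 20U left
rack 5: place S5 (30U), 18U left
rack 6: place S6 (30U), 18U left
rack 7: place S7 (27U), 21U left
rack 8: place S8 (29U), 19U left
rack 9: place S9 (25U), 23U left
9 racks × 48U = 432U; used 247U; unused 185U.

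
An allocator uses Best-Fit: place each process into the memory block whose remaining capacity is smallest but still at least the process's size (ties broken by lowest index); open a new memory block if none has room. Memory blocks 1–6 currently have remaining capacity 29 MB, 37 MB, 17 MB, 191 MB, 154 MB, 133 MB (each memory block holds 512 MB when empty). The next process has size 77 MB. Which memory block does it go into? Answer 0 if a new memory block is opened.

Memory blocks with room: memory block 4 (191 MB), memory block 5 (154 MB), memory block 6 (133 MB).
Tightest fit is memory block 6 with 133 MB free.

6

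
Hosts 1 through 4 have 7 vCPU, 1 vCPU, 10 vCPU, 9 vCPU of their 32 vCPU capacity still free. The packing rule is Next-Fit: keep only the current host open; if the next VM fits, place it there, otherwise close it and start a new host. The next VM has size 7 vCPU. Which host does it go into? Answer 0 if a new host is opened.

Next-Fit only looks at host 4, which has 9 vCPU free.
7 vCPU fits there.

4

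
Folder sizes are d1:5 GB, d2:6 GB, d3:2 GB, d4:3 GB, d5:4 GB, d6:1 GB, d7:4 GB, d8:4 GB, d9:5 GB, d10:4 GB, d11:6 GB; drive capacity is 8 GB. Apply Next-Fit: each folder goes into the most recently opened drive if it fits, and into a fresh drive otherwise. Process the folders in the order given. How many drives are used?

drive 1: place d1 (5 GB), 3 GB left
drive 2: place d2 (6 GB), 2 GB left
drive 2: place d3 (2 GB), 0 GB left
drive 3: place d4 (3 GB), 5 GB left
drive 3: place d5 (4 GB), 1 GB left
drive 3: place d6 (1 GB), 0 GB left
drive 4: place d7 (4 GB), 4 GB left
drive 4: place d8 (4 GB), 0 GB left
drive 5: place d9 (5 GB), 3 GB left
drive 6: place d10 (4 GB), 4 GB left
drive 7: place d11 (6 GB), 2 GB left

7 drives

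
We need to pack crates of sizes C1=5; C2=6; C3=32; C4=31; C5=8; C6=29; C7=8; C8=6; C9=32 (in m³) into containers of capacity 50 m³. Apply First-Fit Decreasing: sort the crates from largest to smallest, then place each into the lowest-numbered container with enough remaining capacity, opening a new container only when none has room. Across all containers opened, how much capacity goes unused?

43

Sorted descending: 32, 32, 31, 29, 8, 8, 6, 6, 5.
container 1: place 32 m³, 18 m³ left
container 2: place 32 m³, 18 m³ left
container 3: place 31 m³, 19 m³ left
container 4: place 29 m³, 21 m³ left
container 1: place 8 m³, 10 m³ left
container 1: place 8 m³, 2 m³ left
container 2: place 6 m³, 12 m³ left
container 2: place 6 m³, 6 m³ left
container 2: place 5 m³, 1 m³ left
4 containers × 50 m³ = 200 m³; used 157 m³; unused 43 m³.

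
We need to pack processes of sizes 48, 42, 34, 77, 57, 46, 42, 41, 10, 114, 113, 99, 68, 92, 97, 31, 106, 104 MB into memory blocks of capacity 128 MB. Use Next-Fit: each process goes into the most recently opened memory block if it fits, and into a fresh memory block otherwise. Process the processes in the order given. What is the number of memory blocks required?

memory block 1: place 48 MB, 80 MB left
memory block 1: place 42 MB, 38 MB left
memory block 1: place 34 MB, 4 MB left
memory block 2: place 77 MB, 51 MB left
memory block 3: place 57 MB, 71 MB left
memory block 3: place 46 MB, 25 MB left
memory block 4: place 42 MB, 86 MB left
memory block 4: place 41 MB, 45 MB left
memory block 4: place 10 MB, 35 MB left
memory block 5: place 114 MB, 14 MB left
memory block 6: place 113 MB, 15 MB left
memory block 7: place 99 MB, 29 MB left
memory block 8: place 68 MB, 60 MB left
memory block 9: place 92 MB, 36 MB left
memory block 10: place 97 MB, 31 MB left
memory block 10: place 31 MB, 0 MB left
memory block 11: place 106 MB, 22 MB left
memory block 12: place 104 MB, 24 MB left

12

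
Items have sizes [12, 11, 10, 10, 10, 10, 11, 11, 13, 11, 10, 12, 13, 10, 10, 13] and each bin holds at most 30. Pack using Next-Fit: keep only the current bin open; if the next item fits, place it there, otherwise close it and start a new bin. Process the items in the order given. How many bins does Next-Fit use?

bin 1: place 12, 18 left
bin 1: place 11, 7 left
bin 2: place 10, 20 left
bin 2: place 10, 10 left
bin 2: place 10, 0 left
bin 3: place 10, 20 left
bin 3: place 11, 9 left
bin 4: place 11, 19 left
bin 4: place 13, 6 left
bin 5: place 11, 19 left
bin 5: place 10, 9 left
bin 6: place 12, 18 left
bin 6: place 13, 5 left
bin 7: place 10, 20 left
bin 7: place 10, 10 left
bin 8: place 13, 17 left
Final bins: [12,11] [10,10,10] [10,11] [11,13] [11,10] [12,13] [10,10] [13].

8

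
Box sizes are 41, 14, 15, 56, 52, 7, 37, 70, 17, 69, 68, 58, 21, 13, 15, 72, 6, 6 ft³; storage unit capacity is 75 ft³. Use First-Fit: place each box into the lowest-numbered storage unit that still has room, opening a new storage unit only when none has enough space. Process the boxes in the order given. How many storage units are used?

Put 41 ft³ in storage unit 1; 34 ft³ remain.
Put 14 ft³ in storage unit 1; 20 ft³ remain.
Put 15 ft³ in storage unit 1; 5 ft³ remain.
Put 56 ft³ in storage unit 2; 19 ft³ remain.
Put 52 ft³ in storage unit 3; 23 ft³ remain.
Put 7 ft³ in storage unit 2; 12 ft³ remain.
Put 37 ft³ in storage unit 4; 38 ft³ remain.
Put 70 ft³ in storage unit 5; 5 ft³ remain.
Put 17 ft³ in storage unit 3; 6 ft³ remain.
Put 69 ft³ in storage unit 6; 6 ft³ remain.
Put 68 ft³ in storage unit 7; 7 ft³ remain.
Put 58 ft³ in storage unit 8; 17 ft³ remain.
Put 21 ft³ in storage unit 4; 17 ft³ remain.
Put 13 ft³ in storage unit 4; 4 ft³ remain.
Put 15 ft³ in storage unit 8; 2 ft³ remain.
Put 72 ft³ in storage unit 9; 3 ft³ remain.
Put 6 ft³ in storage unit 2; 6 ft³ remain.
Put 6 ft³ in storage unit 2; 0 ft³ remain.

9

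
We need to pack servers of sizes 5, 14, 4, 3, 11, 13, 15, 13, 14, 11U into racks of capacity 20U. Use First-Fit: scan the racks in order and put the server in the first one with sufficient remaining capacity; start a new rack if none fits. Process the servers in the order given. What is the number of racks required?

7

rack 1: place 5U, 15U left
rack 1: place 14U, 1U left
rack 2: place 4U, 16U left
rack 2: place 3U, 13U left
rack 2: place 11U, 2U left
rack 3: place 13U, 7U left
rack 4: place 15U, 5U left
rack 5: place 13U, 7U left
rack 6: place 14U, 6U left
rack 7: place 11U, 9U left
Final racks: [5,14] [4,3,11] [13] [15] [13] [14] [11].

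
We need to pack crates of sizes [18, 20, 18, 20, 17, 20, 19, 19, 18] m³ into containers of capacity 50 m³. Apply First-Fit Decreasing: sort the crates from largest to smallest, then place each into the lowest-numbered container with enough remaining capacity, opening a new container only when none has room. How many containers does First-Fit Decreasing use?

5 containers

Sorted descending: 20, 20, 20, 19, 19, 18, 18, 18, 17.
Put 20 m³ in container 1; 30 m³ remain.
Put 20 m³ in container 1; 10 m³ remain.
Put 20 m³ in container 2; 30 m³ remain.
Put 19 m³ in container 2; 11 m³ remain.
Put 19 m³ in container 3; 31 m³ remain.
Put 18 m³ in container 3; 13 m³ remain.
Put 18 m³ in container 4; 32 m³ remain.
Put 18 m³ in container 4; 14 m³ remain.
Put 17 m³ in container 5; 33 m³ remain.
Final containers: [20,20] [20,19] [19,18] [18,18] [17].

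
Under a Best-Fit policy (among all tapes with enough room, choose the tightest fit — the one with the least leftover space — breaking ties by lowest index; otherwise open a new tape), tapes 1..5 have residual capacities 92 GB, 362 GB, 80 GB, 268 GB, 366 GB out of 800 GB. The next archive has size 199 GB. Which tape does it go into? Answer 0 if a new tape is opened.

4

Tapes with room: tape 2 (362 GB), tape 4 (268 GB), tape 5 (366 GB).
Tightest fit is tape 4 with 268 GB free.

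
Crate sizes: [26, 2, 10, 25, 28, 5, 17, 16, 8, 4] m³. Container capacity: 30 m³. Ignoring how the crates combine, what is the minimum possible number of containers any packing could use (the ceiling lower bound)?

Total size = 26 + 2 + 10 + 25 + 28 + 5 + 17 + 16 + 8 + 4 = 141 m³.
⌈141 / 30⌉ = 5.

5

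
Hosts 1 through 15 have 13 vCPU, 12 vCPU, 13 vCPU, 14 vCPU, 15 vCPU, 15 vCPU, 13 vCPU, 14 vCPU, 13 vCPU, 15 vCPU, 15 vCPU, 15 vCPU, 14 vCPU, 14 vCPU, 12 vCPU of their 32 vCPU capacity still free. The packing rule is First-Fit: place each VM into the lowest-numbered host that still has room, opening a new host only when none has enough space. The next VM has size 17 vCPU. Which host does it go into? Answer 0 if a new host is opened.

No host has ≥ 17 vCPU free, so a new host is opened.

0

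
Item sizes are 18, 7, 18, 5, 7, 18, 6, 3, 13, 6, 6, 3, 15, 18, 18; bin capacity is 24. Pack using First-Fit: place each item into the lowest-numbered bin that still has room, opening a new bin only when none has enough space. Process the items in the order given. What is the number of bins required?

8

Put 18 in bin 1; 6 remain.
Put 7 in bin 2; 17 remain.
Put 18 in bin 3; 6 remain.
Put 5 in bin 1; 1 remain.
Put 7 in bin 2; 10 remain.
Put 18 in bin 4; 6 remain.
Put 6 in bin 2; 4 remain.
Put 3 in bin 2; 1 remain.
Put 13 in bin 5; 11 remain.
Put 6 in bin 3; 0 remain.
Put 6 in bin 4; 0 remain.
Put 3 in bin 5; 8 remain.
Put 15 in bin 6; 9 remain.
Put 18 in bin 7; 6 remain.
Put 18 in bin 8; 6 remain.
Final bins: [18,5] [7,7,6,3] [18,6] [18,6] [13,3] [15] [18] [18].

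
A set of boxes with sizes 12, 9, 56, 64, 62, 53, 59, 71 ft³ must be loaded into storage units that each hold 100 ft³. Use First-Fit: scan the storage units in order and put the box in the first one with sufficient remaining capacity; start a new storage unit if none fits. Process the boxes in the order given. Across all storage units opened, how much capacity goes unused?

Put 12 ft³ in storage unit 1; 88 ft³ remain.
Put 9 ft³ in storage unit 1; 79 ft³ remain.
Put 56 ft³ in storage unit 1; 23 ft³ remain.
Put 64 ft³ in storage unit 2; 36 ft³ remain.
Put 62 ft³ in storage unit 3; 38 ft³ remain.
Put 53 ft³ in storage unit 4; 47 ft³ remain.
Put 59 ft³ in storage unit 5; 41 ft³ remain.
Put 71 ft³ in storage unit 6; 29 ft³ remain.
6 storage units × 100 ft³ = 600 ft³; used 386 ft³; unused 214 ft³.

214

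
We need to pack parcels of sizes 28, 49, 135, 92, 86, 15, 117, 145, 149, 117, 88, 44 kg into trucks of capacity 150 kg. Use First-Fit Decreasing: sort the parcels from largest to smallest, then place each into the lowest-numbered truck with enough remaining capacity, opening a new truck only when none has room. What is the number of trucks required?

8 trucks

Sorted descending: 149, 145, 135, 117, 117, 92, 88, 86, 49, 44, 28, 15.
Put 149 kg in truck 1; 1 kg remain.
Put 145 kg in truck 2; 5 kg remain.
Put 135 kg in truck 3; 15 kg remain.
Put 117 kg in truck 4; 33 kg remain.
Put 117 kg in truck 5; 33 kg remain.
Put 92 kg in truck 6; 58 kg remain.
Put 88 kg in truck 7; 62 kg remain.
Put 86 kg in truck 8; 64 kg remain.
Put 49 kg in truck 6; 9 kg remain.
Put 44 kg in truck 7; 18 kg remain.
Put 28 kg in truck 4; 5 kg remain.
Put 15 kg in truck 3; 0 kg remain.
Final trucks: [149] [145] [135,15] [117,28] [117] [92,49] [88,44] [86].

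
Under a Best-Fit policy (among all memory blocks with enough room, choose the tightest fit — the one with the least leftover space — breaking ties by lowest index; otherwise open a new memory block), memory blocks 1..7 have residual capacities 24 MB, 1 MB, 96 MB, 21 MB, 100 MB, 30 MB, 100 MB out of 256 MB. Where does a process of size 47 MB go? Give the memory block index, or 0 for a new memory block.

Memory blocks with room: memory block 3 (96 MB), memory block 5 (100 MB), memory block 7 (100 MB).
Tightest fit is memory block 3 with 96 MB free.

3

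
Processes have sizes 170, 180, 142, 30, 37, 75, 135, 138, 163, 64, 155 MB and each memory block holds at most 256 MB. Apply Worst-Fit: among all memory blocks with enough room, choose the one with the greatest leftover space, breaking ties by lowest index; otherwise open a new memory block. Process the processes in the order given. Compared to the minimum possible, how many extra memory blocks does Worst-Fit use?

Worst-Fit: [170,37] [180] [142,30,75] [135,64] [138] [163] [155] → 7 memory blocks.
7 processes exceed 128 MB (half the capacity), and no two of those can share a memory block, so at least 7 memory blocks are needed.
So 7 is already optimal.

0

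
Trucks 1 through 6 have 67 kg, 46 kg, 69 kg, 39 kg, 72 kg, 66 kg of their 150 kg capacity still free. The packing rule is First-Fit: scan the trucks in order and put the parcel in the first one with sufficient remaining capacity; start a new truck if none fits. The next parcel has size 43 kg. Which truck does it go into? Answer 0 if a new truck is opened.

Trucks with room: truck 1 (67 kg), truck 2 (46 kg), truck 3 (69 kg), truck 5 (72 kg), truck 6 (66 kg).
The first with room is truck 1.

1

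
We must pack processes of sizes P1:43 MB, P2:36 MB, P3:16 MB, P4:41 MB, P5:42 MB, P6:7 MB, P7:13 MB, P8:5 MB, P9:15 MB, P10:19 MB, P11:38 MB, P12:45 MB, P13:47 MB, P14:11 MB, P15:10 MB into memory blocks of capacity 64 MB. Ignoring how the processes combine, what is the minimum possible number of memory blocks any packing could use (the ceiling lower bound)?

7

Total size = 43 + 36 + 16 + 41 + 42 + 7 + 13 + 5 + 15 + 19 + 38 + 45 + 47 + 11 + 10 = 388 MB.
⌈388 / 64⌉ = 7.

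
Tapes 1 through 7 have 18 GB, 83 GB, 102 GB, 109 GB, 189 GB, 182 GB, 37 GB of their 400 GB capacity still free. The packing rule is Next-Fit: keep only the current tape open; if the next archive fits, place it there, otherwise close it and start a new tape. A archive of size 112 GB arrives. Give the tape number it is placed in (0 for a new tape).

Next-Fit only looks at tape 7, which has 37 GB free.
112 GB does not fit, so a new tape is opened.

0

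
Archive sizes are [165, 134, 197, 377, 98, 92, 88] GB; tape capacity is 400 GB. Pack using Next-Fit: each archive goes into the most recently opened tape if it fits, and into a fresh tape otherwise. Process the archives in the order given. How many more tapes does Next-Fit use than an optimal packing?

Next-Fit: [165,134] [197] [377] [98,92,88] → 4 tapes.
Total size 1151 GB; any packing needs at least ⌈1151/400⌉ = 3 tapes.
An optimal packing achieves that bound: [377] [197,98,92] [165,134,88] → 3 tapes.
Excess: 4 − 3 = 1.

1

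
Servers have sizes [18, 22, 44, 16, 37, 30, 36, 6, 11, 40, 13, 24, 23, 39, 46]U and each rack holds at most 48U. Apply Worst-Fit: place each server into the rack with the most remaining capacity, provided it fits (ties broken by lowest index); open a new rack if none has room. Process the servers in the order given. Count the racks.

Put 18U in rack 1; 30U remain.
Put 22U in rack 1; 8U remain.
Put 44U in rack 2; 4U remain.
Put 16U in rack 3; 32U remain.
Put 37U in rack 4; 11U remain.
Put 30U in rack 3; 2U remain.
Put 36U in rack 5; 12U remain.
Put 6U in rack 5; 6U remain.
Put 11U in rack 4; 0U remain.
Put 40U in rack 6; 8U remain.
Put 13U in rack 7; 35U remain.
Put 24U in rack 7; 11U remain.
Put 23U in rack 8; 25U remain.
Put 39U in rack 9; 9U remain.
Put 46U in rack 10; 2U remain.

10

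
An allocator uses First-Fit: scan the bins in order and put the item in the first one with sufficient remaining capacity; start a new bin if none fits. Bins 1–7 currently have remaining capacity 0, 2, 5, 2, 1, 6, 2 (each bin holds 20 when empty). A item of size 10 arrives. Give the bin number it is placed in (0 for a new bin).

No bin has ≥ 10 free, so a new bin is opened.

0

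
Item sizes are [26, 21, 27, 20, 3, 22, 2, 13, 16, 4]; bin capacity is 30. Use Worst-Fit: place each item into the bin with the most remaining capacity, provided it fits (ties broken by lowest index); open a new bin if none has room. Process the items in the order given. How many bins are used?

6 bins

26 → bin 1 (remaining 4)
21 → bin 2 (remaining 9)
27 → bin 3 (remaining 3)
20 → bin 4 (remaining 10)
3 → bin 4 (remaining 7)
22 → bin 5 (remaining 8)
2 → bin 2 (remaining 7)
13 → bin 6 (remaining 17)
16 → bin 6 (remaining 1)
4 → bin 5 (remaining 4)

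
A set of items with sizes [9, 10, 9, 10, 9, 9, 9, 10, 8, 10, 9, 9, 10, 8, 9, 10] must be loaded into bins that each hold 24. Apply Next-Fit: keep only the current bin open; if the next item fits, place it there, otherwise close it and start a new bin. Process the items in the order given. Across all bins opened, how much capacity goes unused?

44

9 → bin 1 (remaining 15)
10 → bin 1 (remaining 5)
9 → bin 2 (remaining 15)
10 → bin 2 (remaining 5)
9 → bin 3 (remaining 15)
9 → bin 3 (remaining 6)
9 → bin 4 (remaining 15)
10 → bin 4 (remaining 5)
8 → bin 5 (remaining 16)
10 → bin 5 (remaining 6)
9 → bin 6 (remaining 15)
9 → bin 6 (remaining 6)
10 → bin 7 (remaining 14)
8 → bin 7 (remaining 6)
9 → bin 8 (remaining 15)
10 → bin 8 (remaining 5)
8 bins × 24 = 192; used 148; unused 44.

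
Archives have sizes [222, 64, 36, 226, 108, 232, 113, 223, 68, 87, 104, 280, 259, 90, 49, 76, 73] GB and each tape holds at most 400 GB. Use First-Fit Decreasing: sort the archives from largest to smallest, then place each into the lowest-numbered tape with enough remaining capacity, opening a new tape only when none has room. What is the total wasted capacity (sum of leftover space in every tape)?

Sorted descending: 280, 259, 232, 226, 223, 222, 113, 108, 104, 90, 87, 76, 73, 68, 64, 49, 36.
Put 280 GB in tape 1; 120 GB remain.
Put 259 GB in tape 2; 141 GB remain.
Put 232 GB in tape 3; 168 GB remain.
Put 226 GB in tape 4; 174 GB remain.
Put 223 GB in tape 5; 177 GB remain.
Put 222 GB in tape 6; 178 GB remain.
Put 113 GB in tape 1; 7 GB remain.
Put 108 GB in tape 2; 33 GB remain.
Put 104 GB in tape 3; 64 GB remain.
Put 90 GB in tape 4; 84 GB remain.
Put 87 GB in tape 5; 90 GB remain.
Put 76 GB in tape 4; 8 GB remain.
Put 73 GB in tape 5; 17 GB remain.
Put 68 GB in tape 6; 110 GB remain.
Put 64 GB in tape 3; 0 GB remain.
Put 49 GB in tape 6; 61 GB remain.
Put 36 GB in tape 6; 25 GB remain.
6 tapes × 400 GB = 2400 GB; used 2310 GB; unused 90 GB.

90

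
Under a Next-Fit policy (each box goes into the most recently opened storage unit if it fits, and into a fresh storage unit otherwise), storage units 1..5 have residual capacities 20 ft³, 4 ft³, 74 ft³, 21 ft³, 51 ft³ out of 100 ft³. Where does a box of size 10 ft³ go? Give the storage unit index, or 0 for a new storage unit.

Next-Fit only looks at storage unit 5, which has 51 ft³ free.
10 ft³ fits there.

5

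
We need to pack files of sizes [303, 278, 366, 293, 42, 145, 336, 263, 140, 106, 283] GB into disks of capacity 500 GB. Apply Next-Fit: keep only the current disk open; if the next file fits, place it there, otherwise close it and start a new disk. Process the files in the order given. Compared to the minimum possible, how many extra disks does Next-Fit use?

0

Next-Fit: [303] [278] [366] [293,42,145] [336] [263,140] [106,283] → 7 disks.
7 files exceed 250 GB (half the capacity), and no two of those can share a disk, so at least 7 disks are needed.
So 7 is already optimal.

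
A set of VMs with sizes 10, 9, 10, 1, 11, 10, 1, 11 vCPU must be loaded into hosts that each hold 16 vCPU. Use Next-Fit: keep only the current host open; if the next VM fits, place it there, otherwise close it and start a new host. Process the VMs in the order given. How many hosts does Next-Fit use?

6 hosts

host 1: place 10 vCPU, 6 vCPU left
host 2: place 9 vCPU, 7 vCPU left
host 3: place 10 vCPU, 6 vCPU left
host 3: place 1 vCPU, 5 vCPU left
host 4: place 11 vCPU, 5 vCPU left
host 5: place 10 vCPU, 6 vCPU left
host 5: place 1 vCPU, 5 vCPU left
host 6: place 11 vCPU, 5 vCPU left
Final hosts: [10] [9] [10,1] [11] [10,1] [11].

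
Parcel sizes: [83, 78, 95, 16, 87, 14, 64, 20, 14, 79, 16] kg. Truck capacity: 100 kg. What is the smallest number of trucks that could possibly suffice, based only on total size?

Total size = 83 + 78 + 95 + 16 + 87 + 14 + 64 + 20 + 14 + 79 + 16 = 566 kg.
⌈566 / 100⌉ = 6.

6 trucks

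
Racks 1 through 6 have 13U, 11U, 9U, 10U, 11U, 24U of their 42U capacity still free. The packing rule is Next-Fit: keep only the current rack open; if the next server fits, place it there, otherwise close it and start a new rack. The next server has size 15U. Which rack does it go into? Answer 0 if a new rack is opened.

Next-Fit only looks at rack 6, which has 24U free.
15U fits there.

6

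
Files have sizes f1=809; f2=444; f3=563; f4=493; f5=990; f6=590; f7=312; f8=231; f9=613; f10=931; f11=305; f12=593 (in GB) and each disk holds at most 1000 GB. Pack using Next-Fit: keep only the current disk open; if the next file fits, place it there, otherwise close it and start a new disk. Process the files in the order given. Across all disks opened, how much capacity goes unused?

f1 (809 GB) → disk 1 (remaining 191 GB)
f2 (444 GB) → disk 2 (remaining 556 GB)
f3 (563 GB) → disk 3 (remaining 437 GB)
f4 (493 GB) → disk 4 (remaining 507 GB)
f5 (990 GB) → disk 5 (remaining 10 GB)
f6 (590 GB) → disk 6 (remaining 410 GB)
f7 (312 GB) → disk 6 (remaining 98 GB)
f8 (231 GB) → disk 7 (remaining 769 GB)
f9 (613 GB) → disk 7 (remaining 156 GB)
f10 (931 GB) → disk 8 (remaining 69 GB)
f11 (305 GB) → disk 9 (remaining 695 GB)
f12 (593 GB) → disk 9 (remaining 102 GB)
9 disks × 1000 GB = 9000 GB; used 6874 GB; unused 2126 GB.

2126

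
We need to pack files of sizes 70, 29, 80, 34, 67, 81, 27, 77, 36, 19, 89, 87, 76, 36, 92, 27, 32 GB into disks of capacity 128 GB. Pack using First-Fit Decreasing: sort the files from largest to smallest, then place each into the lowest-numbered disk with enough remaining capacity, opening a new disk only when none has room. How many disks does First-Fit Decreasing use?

9

Sorted descending: 92, 89, 87, 81, 80, 77, 76, 70, 67, 36, 36, 34, 32, 29, 27, 27, 19.
Put 92 GB in disk 1; 36 GB remain.
Put 89 GB in disk 2; 39 GB remain.
Put 87 GB in disk 3; 41 GB remain.
Put 81 GB in disk 4; 47 GB remain.
Put 80 GB in disk 5; 48 GB remain.
Put 77 GB in disk 6; 51 GB remain.
Put 76 GB in disk 7; 52 GB remain.
Put 70 GB in disk 8; 58 GB remain.
Put 67 GB in disk 9; 61 GB remain.
Put 36 GB in disk 1; 0 GB remain.
Put 36 GB in disk 2; 3 GB remain.
Put 34 GB in disk 3; 7 GB remain.
Put 32 GB in disk 4; 15 GB remain.
Put 29 GB in disk 5; 19 GB remain.
Put 27 GB in disk 6; 24 GB remain.
Put 27 GB in disk 7; 25 GB remain.
Put 19 GB in disk 5; 0 GB remain.
Final disks: [92,36] [89,36] [87,34] [81,32] [80,29,19] [77,27] [76,27] [70] [67].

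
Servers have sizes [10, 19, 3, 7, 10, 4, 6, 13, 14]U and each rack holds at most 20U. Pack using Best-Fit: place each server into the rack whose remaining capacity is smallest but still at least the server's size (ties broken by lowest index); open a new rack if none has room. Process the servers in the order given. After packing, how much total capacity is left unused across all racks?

14

10U → rack 1 (remaining 10U)
19U → rack 2 (remaining 1U)
3U → rack 1 (remaining 7U)
7U → rack 1 (remaining 0U)
10U → rack 3 (remaining 10U)
4U → rack 3 (remaining 6U)
6U → rack 3 (remaining 0U)
13U → rack 4 (remaining 7U)
14U → rack 5 (remaining 6U)
5 racks × 20U = 100U; used 86U; unused 14U.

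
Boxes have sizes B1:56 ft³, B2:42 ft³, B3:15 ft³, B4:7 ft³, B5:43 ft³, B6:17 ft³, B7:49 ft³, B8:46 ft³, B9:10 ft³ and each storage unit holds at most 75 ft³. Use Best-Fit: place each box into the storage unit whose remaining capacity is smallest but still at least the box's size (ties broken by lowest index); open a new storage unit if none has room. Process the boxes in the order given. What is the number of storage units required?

5 storage units

B1 (56 ft³) → storage unit 1 (remaining 19 ft³)
B2 (42 ft³) → storage unit 2 (remaining 33 ft³)
B3 (15 ft³) → storage unit 1 (remaining 4 ft³)
B4 (7 ft³) → storage unit 2 (remaining 26 ft³)
B5 (43 ft³) → storage unit 3 (remaining 32 ft³)
B6 (17 ft³) → storage unit 2 (remaining 9 ft³)
B7 (49 ft³) → storage unit 4 (remaining 26 ft³)
B8 (46 ft³) → storage unit 5 (remaining 29 ft³)
B9 (10 ft³) → storage unit 4 (remaining 16 ft³)
Final storage units: [56,15] [42,7,17] [43] [49,10] [46].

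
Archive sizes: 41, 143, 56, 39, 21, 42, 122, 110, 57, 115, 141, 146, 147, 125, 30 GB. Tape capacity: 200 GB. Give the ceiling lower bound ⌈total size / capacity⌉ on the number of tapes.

Total size = 41 + 143 + 56 + 39 + 21 + 42 + 122 + 110 + 57 + 115 + 141 + 146 + 147 + 125 + 30 = 1335 GB.
⌈1335 / 200⌉ = 7.

7 tapes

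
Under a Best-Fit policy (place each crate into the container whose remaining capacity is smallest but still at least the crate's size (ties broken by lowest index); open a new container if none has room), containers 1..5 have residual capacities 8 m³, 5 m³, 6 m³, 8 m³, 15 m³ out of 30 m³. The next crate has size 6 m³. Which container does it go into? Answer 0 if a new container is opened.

Containers with room: container 1 (8 m³), container 3 (6 m³), container 4 (8 m³), container 5 (15 m³).
Tightest fit is container 3 with 6 m³ free.

3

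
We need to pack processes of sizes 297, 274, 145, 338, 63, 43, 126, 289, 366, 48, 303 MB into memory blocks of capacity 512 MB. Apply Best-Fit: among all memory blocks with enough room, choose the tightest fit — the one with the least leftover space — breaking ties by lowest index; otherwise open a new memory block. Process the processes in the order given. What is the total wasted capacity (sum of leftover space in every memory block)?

memory block 1: place 297 MB, 215 MB left
memory block 2: place 274 MB, 238 MB left
memory block 1: place 145 MB, 70 MB left
memory block 3: place 338 MB, 174 MB left
memory block 1: place 63 MB, 7 MB left
memory block 3: place 43 MB, 131 MB left
memory block 3: place 126 MB, 5 MB left
memory block 4: place 289 MB, 223 MB left
memory block 5: place 366 MB, 146 MB left
memory block 5: place 48 MB, 98 MB left
memory block 6: place 303 MB, 209 MB left
6 memory blocks × 512 MB = 3072 MB; used 2292 MB; unused 780 MB.

780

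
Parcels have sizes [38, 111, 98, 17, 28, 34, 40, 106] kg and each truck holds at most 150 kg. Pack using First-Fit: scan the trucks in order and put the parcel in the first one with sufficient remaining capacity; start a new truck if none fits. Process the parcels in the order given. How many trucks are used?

4 trucks

38 kg → truck 1 (remaining 112 kg)
111 kg → truck 1 (remaining 1 kg)
98 kg → truck 2 (remaining 52 kg)
17 kg → truck 2 (remaining 35 kg)
28 kg → truck 2 (remaining 7 kg)
34 kg → truck 3 (remaining 116 kg)
40 kg → truck 3 (remaining 76 kg)
106 kg → truck 4 (remaining 44 kg)
Final trucks: [38,111] [98,17,28] [34,40] [106].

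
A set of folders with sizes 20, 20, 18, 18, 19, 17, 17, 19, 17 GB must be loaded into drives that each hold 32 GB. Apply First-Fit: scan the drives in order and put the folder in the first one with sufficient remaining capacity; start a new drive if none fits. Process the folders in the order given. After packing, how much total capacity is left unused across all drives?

123

20 GB → drive 1 (remaining 12 GB)
20 GB → drive 2 (remaining 12 GB)
18 GB → drive 3 (remaining 14 GB)
18 GB → drive 4 (remaining 14 GB)
19 GB → drive 5 (remaining 13 GB)
17 GB → drive 6 (remaining 15 GB)
17 GB → drive 7 (remaining 15 GB)
19 GB → drive 8 (remaining 13 GB)
17 GB → drive 9 (remaining 15 GB)
9 drives × 32 GB = 288 GB; used 165 GB; unused 123 GB.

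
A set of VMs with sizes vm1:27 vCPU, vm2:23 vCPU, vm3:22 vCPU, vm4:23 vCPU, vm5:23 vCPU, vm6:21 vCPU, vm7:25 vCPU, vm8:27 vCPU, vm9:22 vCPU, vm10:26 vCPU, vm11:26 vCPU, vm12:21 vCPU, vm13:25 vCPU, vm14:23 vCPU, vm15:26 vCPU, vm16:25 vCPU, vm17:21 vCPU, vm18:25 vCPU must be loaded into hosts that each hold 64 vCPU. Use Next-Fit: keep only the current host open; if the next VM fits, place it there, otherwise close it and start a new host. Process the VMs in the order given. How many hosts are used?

Put vm1 (27 vCPU) in host 1; 37 vCPU remain.
Put vm2 (23 vCPU) in host 1; 14 vCPU remain.
Put vm3 (22 vCPU) in host 2; 42 vCPU remain.
Put vm4 (23 vCPU) in host 2; 19 vCPU remain.
Put vm5 (23 vCPU) in host 3; 41 vCPU remain.
Put vm6 (21 vCPU) in host 3; 20 vCPU remain.
Put vm7 (25 vCPU) in host 4; 39 vCPU remain.
Put vm8 (27 vCPU) in host 4; 12 vCPU remain.
Put vm9 (22 vCPU) in host 5; 42 vCPU remain.
Put vm10 (26 vCPU) in host 5; 16 vCPU remain.
Put vm11 (26 vCPU) in host 6; 38 vCPU remain.
Put vm12 (21 vCPU) in host 6; 17 vCPU remain.
Put vm13 (25 vCPU) in host 7; 39 vCPU remain.
Put vm14 (23 vCPU) in host 7; 16 vCPU remain.
Put vm15 (26 vCPU) in host 8; 38 vCPU remain.
Put vm16 (25 vCPU) in host 8; 13 vCPU remain.
Put vm17 (21 vCPU) in host 9; 43 vCPU remain.
Put vm18 (25 vCPU) in host 9; 18 vCPU remain.

9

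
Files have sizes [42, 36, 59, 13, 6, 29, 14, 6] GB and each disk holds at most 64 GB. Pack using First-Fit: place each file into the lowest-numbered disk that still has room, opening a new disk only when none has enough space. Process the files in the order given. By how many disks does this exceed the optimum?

First-Fit: [42,13,6] [36,14,6] [59] [29] → 4 disks.
Total size 205 GB; any packing needs at least ⌈205/64⌉ = 4 disks.
So 4 is already optimal.

0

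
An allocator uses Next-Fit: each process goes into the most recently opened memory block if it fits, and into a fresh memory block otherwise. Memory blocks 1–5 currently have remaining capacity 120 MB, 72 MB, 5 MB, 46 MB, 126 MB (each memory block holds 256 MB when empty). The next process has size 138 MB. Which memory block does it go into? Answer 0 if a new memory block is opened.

Next-Fit only looks at memory block 5, which has 126 MB free.
138 MB does not fit, so a new memory block is opened.

0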